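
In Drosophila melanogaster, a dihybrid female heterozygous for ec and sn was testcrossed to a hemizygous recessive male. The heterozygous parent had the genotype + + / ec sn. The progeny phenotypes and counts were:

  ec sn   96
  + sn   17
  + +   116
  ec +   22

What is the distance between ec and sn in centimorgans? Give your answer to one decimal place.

15.5 centimorgans

The recombinant classes are + sn and ec +: 17 + 22 = 39.
Recombination frequency = 39/251 = 0.1554 ≈ 15.5%, i.e. 15.5 centimorgans.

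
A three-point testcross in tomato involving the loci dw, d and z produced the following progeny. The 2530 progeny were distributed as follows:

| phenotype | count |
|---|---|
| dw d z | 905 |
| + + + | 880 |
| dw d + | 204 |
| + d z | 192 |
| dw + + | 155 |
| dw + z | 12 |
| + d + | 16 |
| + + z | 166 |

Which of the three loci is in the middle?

d

The two most frequent reciprocal classes, dw d z and + + +, are the parental types, so the F1 was dw d z / + + +.
The two rarest classes, dw + z and + d +, are the double crossovers. Comparing them with the parentals, only the d allele has switched, so d is the middle locus and the order is dw – d – z.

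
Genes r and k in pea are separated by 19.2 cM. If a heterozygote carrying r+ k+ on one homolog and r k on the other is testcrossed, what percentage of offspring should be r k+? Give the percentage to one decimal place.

A map distance of 19.2 cM corresponds to a recombination frequency of 0.192.
The F1 is r+ k+ / r k, so r k+ is a recombinant gamete class with expected frequency r/2 = 0.192/2 = 0.0960.
That is 0.0960 = 9.6% of the progeny.

9.6%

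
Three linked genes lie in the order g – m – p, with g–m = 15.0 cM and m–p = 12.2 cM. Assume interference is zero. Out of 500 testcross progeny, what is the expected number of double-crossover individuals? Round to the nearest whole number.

Map distances give recombination frequencies of 0.150 and 0.122 for the two intervals.
With no interference, expected double-crossover frequency = 0.150 × 0.122 = 0.01830.
Expected number = 0.01830 × 500 = 9.15 ≈ 9.

9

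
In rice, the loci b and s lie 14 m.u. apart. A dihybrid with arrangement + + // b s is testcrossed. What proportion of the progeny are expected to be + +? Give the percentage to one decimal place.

43.0%

A map distance of 14 m.u. corresponds to a recombination frequency of 0.140.
The F1 is + + / b s, so + + is a parental gamete class with expected frequency (1 − r)/2 = 0.860/2 = 0.4300.
That is 0.4300 = 43.0% of the progeny.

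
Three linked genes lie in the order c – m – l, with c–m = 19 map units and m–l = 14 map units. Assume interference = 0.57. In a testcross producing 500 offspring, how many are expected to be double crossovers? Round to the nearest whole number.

6

Map distances give recombination frequencies of 0.190 and 0.140 for the two intervals.
With interference 0.57 (so coincidence = 0.43), expected double-crossover frequency = 0.190 × 0.140 × 0.43 = 0.01144.
Expected number = 0.01144 × 500 = 5.72 ≈ 6.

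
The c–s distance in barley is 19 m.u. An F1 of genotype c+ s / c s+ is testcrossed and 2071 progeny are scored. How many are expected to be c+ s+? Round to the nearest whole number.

197

A map distance of 19 m.u. corresponds to a recombination frequency of 0.190.
The F1 is c+ s / c s+, so c+ s+ is a recombinant gamete class with expected frequency r/2 = 0.190/2 = 0.0950.
Expected number = 0.0950 × 2071 = 196.75 ≈ 197.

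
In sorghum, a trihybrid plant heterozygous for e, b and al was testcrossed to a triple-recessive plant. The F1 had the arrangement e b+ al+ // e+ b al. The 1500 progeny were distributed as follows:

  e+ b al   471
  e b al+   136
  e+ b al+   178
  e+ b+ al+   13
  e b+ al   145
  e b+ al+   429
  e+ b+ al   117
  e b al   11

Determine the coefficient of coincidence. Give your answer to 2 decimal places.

0.37

The two rarest classes, e+ b+ al+ and e b al, are the double crossovers. Comparing them with the parentals, only the e allele has switched, so e is the middle locus and the order is b – e – al.
b–e: (253 + 24)/1500 = 0.1847; e–al: (323 + 24)/1500 = 0.2313.
Expected DCO frequency = 0.1847 × 0.2313 ≈ 0.04272; observed = 24/1500 ≈ 0.01600.
Coefficient of coincidence = 0.01600/0.04272 ≈ 0.37.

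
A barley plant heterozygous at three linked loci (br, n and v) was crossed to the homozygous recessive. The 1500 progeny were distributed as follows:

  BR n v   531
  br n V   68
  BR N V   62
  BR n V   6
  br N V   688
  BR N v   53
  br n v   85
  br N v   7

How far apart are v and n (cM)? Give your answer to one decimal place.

The two most frequent reciprocal classes, BR n v and br N V, are the parental types, so the F1 was BR n v / br N V.
The two rarest classes, BR n V and br N v, are the double crossovers. Comparing them with the parentals, only the v allele has switched, so v is the middle locus and the order is n – v – br.
Crossovers in the n–v interval produce the single-crossover classes BR N v and br n V (53 + 68 = 121) plus the double crossovers (13).
RF(n–v) = (121 + 13) / 1500 = 134/1500 = 0.0893 → 8.9 cM.

8.9 cM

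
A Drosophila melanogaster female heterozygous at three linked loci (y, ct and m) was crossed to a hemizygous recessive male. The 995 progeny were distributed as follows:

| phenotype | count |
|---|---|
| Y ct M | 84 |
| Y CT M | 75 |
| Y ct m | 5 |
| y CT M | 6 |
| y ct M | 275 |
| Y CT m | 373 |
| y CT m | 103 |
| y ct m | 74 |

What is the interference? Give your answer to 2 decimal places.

0.65

The two most frequent reciprocal classes, y ct M and Y CT m, are the parental types, so the F1 was y ct M / Y CT m.
The two rarest classes, y CT M and Y ct m, are the double crossovers. Comparing them with the parentals, only the ct allele has switched, so ct is the middle locus and the order is m – ct – y.
m–ct: (149 + 11)/995 = 0.1608; ct–y: (187 + 11)/995 = 0.1990.
Expected DCO frequency = 0.1608 × 0.1990 ≈ 0.03200; observed = 11/995 ≈ 0.01106.
Coefficient of coincidence = 0.01106/0.03200 ≈ 0.35; interference = 1 − 0.35 = 0.65.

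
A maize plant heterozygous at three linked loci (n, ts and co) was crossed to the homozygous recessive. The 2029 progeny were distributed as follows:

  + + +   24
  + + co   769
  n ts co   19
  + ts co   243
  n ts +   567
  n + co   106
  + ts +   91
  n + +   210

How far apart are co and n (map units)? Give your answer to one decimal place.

11.8 map units

The two most frequent reciprocal classes, n ts + and + + co, are the parental types, so the F1 was n ts + / + + co.
The two rarest classes, n ts co and + + +, are the double crossovers. Comparing them with the parentals, only the co allele has switched, so co is the middle locus and the order is n – co – ts.
Crossovers in the n–co interval produce the single-crossover classes + ts + and n + co (91 + 106 = 197) plus the double crossovers (43).
RF(n–co) = (197 + 43) / 2029 = 240/2029 = 0.1183 → 11.8 map units.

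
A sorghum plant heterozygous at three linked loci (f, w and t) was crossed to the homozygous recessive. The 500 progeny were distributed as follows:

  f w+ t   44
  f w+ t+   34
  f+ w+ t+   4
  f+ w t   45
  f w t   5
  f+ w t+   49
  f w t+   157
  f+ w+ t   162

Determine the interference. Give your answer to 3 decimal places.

0.499

The two most frequent reciprocal classes, f w t+ and f+ w+ t, are the parental types, so the F1 was f w t+ / f+ w+ t.
The two rarest classes, f w t and f+ w+ t+, are the double crossovers. Comparing them with the parentals, only the t allele has switched, so t is the middle locus and the order is f – t – w.
f–t: (93 + 9)/500 = 0.2040; t–w: (79 + 9)/500 = 0.1760.
Expected DCO frequency = 0.2040 × 0.1760 ≈ 0.03590; observed = 9/500 ≈ 0.01800.
Coefficient of coincidence = 0.01800/0.03590 ≈ 0.501; interference = 1 − 0.501 = 0.499.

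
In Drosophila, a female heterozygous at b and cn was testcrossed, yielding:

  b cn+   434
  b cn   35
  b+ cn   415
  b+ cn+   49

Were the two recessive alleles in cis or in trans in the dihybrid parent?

The two most frequent classes are b+ cn (415) and b cn+ (434); these are the parental (non-recombinant) types.
So the F1 carried b+ cn on one chromosome and b cn+ on the other — the recessive alleles are on opposite chromosomes (trans / repulsion).

trans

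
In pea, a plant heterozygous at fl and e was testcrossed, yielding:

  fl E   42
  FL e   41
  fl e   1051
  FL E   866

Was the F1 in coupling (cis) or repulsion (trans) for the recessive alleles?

cis

The two most frequent classes are FL E (866) and fl e (1051); these are the parental (non-recombinant) types.
So the F1 carried FL E on one chromosome and fl e on the other — the recessive alleles are on the same chromosome (cis / coupling).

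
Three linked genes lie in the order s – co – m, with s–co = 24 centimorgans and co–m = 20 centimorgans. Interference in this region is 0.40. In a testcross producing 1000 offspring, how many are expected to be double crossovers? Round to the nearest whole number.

29

Map distances give recombination frequencies of 0.240 and 0.200 for the two intervals.
With interference 0.40 (so coincidence = 0.60), expected double-crossover frequency = 0.240 × 0.200 × 0.60 = 0.02880.
Expected number = 0.02880 × 1000 = 28.80 ≈ 29.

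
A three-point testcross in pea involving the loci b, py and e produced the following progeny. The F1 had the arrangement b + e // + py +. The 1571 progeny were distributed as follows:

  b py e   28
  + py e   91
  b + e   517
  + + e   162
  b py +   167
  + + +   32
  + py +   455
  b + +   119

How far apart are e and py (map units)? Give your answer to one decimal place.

The two rarest classes, b py e and + + +, are the double crossovers. Comparing them with the parentals, only the py allele has switched, so py is the middle locus and the order is b – py – e.
Crossovers in the py–e interval produce the single-crossover classes b + + and + py e (119 + 91 = 210) plus the double crossovers (60).
RF(py–e) = (210 + 60) / 1571 = 270/1571 = 0.1719 → 17.2 map units.

17.2 map units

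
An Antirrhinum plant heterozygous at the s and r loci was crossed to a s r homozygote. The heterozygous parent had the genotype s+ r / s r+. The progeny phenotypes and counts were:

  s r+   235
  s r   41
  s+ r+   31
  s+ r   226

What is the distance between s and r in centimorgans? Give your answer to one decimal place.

13.5 centimorgans

The recombinant classes are s+ r+ and s r: 31 + 41 = 72.
Recombination frequency = 72/533 = 0.1351 ≈ 13.5%, i.e. 13.5 centimorgans.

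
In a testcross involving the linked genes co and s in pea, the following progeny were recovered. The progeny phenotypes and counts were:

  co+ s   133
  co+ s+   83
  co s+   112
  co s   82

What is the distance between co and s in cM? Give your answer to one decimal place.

40.2 cM

The two most frequent classes, co+ s (133) and co s+ (112), are the parental types, so the F1 was co+ s / co s+.
The recombinant classes are co+ s+ and co s: 83 + 82 = 165.
Recombination frequency = 165/410 = 0.4024 ≈ 40.2%, i.e. 40.2 cM.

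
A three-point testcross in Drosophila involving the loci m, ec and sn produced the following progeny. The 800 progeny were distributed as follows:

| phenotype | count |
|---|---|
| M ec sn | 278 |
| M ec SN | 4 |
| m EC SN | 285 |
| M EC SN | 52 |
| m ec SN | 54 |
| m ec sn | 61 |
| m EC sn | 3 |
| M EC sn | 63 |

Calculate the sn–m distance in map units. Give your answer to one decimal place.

The two most frequent reciprocal classes, m EC SN and M ec sn, are the parental types, so the F1 was m EC SN / M ec sn.
The two rarest classes, m EC sn and M ec SN, are the double crossovers. Comparing them with the parentals, only the sn allele has switched, so sn is the middle locus and the order is m – sn – ec.
Crossovers in the m–sn interval produce the single-crossover classes M EC SN and m ec sn (52 + 61 = 113) plus the double crossovers (7).
RF(m–sn) = (113 + 7) / 800 = 120/800 = 0.1500 → 15.0 map units.

15.0 map units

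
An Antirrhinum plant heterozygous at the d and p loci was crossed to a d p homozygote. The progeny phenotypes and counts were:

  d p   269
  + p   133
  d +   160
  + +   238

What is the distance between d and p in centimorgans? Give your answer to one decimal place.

36.6 centimorgans

The two most frequent classes, + + (238) and d p (269), are the parental types, so the F1 was + + / d p.
The recombinant classes are + p and d +: 133 + 160 = 293.
Recombination frequency = 293/800 = 0.3663 ≈ 36.6%, i.e. 36.6 centimorgans.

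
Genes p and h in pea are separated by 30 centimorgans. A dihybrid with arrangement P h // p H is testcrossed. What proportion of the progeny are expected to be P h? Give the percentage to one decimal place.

A map distance of 30 centimorgans corresponds to a recombination frequency of 0.300.
The F1 is P h / p H, so P h is a parental gamete class with expected frequency (1 − r)/2 = 0.700/2 = 0.3500.
That is 0.3500 = 35.0% of the progeny.

35.0%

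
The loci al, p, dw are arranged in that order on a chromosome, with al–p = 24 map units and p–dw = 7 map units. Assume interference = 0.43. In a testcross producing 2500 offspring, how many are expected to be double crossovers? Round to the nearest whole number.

24

Map distances give recombination frequencies of 0.240 and 0.070 for the two intervals.
With interference 0.43 (so coincidence = 0.57), expected double-crossover frequency = 0.240 × 0.070 × 0.57 = 0.00958.
Expected number = 0.00958 × 2500 = 23.94 ≈ 24.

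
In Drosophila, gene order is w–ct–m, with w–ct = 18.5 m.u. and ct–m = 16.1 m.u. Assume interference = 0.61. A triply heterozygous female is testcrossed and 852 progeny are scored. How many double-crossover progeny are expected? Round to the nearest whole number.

10

Map distances give recombination frequencies of 0.185 and 0.161 for the two intervals.
With interference 0.61 (so coincidence = 0.39), expected double-crossover frequency = 0.185 × 0.161 × 0.39 = 0.01162.
Expected number = 0.01162 × 852 = 9.90 ≈ 10.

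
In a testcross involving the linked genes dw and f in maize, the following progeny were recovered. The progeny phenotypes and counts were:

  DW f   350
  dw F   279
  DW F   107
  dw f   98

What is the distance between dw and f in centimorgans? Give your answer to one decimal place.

24.6 centimorgans

The two most frequent classes, DW f (350) and dw F (279), are the parental types, so the F1 was DW f / dw F.
The recombinant classes are DW F and dw f: 107 + 98 = 205.
Recombination frequency = 205/834 = 0.2458 ≈ 24.6%, i.e. 24.6 centimorgans.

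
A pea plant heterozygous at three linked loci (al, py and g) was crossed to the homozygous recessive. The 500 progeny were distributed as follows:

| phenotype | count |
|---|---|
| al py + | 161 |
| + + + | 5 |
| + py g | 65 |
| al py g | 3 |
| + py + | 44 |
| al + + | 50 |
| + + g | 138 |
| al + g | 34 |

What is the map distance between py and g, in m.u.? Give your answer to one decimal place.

24.6 m.u.

The two most frequent reciprocal classes, al py + and + + g, are the parental types, so the F1 was al py + / + + g.
The two rarest classes, al py g and + + +, are the double crossovers. Comparing them with the parentals, only the g allele has switched, so g is the middle locus and the order is al – g – py.
Crossovers in the g–py interval produce the single-crossover classes al + + and + py g (50 + 65 = 115) plus the double crossovers (8).
RF(g–py) = (115 + 8) / 500 = 123/500 = 0.2460 → 24.6 m.u.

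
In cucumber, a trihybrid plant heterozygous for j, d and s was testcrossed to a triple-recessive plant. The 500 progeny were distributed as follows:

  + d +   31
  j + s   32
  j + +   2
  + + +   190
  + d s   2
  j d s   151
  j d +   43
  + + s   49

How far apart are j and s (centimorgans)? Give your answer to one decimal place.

19.2 centimorgans

The two most frequent reciprocal classes, + + + and j d s, are the parental types, so the F1 was + + + / j d s.
The two rarest classes, j + + and + d s, are the double crossovers. Comparing them with the parentals, only the j allele has switched, so j is the middle locus and the order is d – j – s.
Crossovers in the j–s interval produce the single-crossover classes + + s and j d + (49 + 43 = 92) plus the double crossovers (4).
RF(j–s) = (92 + 4) / 500 = 96/500 = 0.1920 → 19.2 centimorgans.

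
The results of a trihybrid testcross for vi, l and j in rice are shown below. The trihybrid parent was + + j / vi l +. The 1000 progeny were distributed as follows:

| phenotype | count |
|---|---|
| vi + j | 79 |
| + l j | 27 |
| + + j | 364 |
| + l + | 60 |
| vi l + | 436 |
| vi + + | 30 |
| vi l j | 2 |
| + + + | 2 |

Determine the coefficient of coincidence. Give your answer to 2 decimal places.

0.46

The two rarest classes, + + + and vi l j, are the double crossovers. Comparing them with the parentals, only the j allele has switched, so j is the middle locus and the order is vi – j – l.
vi–j: (139 + 4)/1000 = 0.1430; j–l: (57 + 4)/1000 = 0.0610.
Expected DCO frequency = 0.1430 × 0.0610 ≈ 0.00872; observed = 4/1000 ≈ 0.00400.
Coefficient of coincidence = 0.00400/0.00872 ≈ 0.46.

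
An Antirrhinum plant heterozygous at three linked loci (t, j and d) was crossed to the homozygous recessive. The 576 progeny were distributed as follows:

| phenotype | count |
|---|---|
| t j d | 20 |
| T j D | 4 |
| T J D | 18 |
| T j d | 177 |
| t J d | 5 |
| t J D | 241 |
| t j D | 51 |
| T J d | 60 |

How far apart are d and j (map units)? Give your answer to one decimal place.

The two most frequent reciprocal classes, t J D and T j d, are the parental types, so the F1 was t J D / T j d.
The two rarest classes, t J d and T j D, are the double crossovers. Comparing them with the parentals, only the d allele has switched, so d is the middle locus and the order is t – d – j.
Crossovers in the d–j interval produce the single-crossover classes t j D and T J d (51 + 60 = 111) plus the double crossovers (9).
RF(d–j) = (111 + 9) / 576 = 120/576 = 0.2083 → 20.8 map units.

20.8 map units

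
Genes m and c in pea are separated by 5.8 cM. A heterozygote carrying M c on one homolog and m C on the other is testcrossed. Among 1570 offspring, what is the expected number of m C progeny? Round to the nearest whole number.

739

A map distance of 5.8 cM corresponds to a recombination frequency of 0.058.
The F1 is M c / m C, so m C is a parental gamete class with expected frequency (1 − r)/2 = 0.942/2 = 0.4710.
Expected number = 0.4710 × 1570 = 739.47 ≈ 739.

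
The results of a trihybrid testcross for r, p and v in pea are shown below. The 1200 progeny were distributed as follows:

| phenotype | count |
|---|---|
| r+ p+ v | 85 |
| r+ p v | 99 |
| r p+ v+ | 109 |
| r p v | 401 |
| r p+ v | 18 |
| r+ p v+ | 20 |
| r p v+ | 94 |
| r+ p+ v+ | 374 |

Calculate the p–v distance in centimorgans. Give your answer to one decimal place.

18.1 centimorgans

The two most frequent reciprocal classes, r p v and r+ p+ v+, are the parental types, so the F1 was r p v / r+ p+ v+.
The two rarest classes, r p+ v and r+ p v+, are the double crossovers. Comparing them with the parentals, only the p allele has switched, so p is the middle locus and the order is v – p – r.
Crossovers in the v–p interval produce the single-crossover classes r p v+ and r+ p+ v (94 + 85 = 179) plus the double crossovers (38).
RF(v–p) = (179 + 38) / 1200 = 217/1200 = 0.1808 → 18.1 centimorgans.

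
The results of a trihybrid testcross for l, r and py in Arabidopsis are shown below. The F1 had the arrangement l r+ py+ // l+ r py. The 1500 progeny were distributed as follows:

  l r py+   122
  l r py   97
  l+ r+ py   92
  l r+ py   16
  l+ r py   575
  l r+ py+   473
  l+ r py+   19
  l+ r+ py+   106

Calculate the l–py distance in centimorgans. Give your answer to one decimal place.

The two rarest classes, l r+ py and l+ r py+, are the double crossovers. Comparing them with the parentals, only the py allele has switched, so py is the middle locus and the order is l – py – r.
Crossovers in the l–py interval produce the single-crossover classes l+ r+ py+ and l r py (106 + 97 = 203) plus the double crossovers (35).
RF(l–py) = (203 + 35) / 1500 = 238/1500 = 0.1587 → 15.9 centimorgans.

15.9 centimorgans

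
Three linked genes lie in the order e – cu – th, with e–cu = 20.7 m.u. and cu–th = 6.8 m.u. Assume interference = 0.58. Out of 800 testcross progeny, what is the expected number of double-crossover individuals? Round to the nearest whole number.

Map distances give recombination frequencies of 0.207 and 0.068 for the two intervals.
With interference 0.58 (so coincidence = 0.42), expected double-crossover frequency = 0.207 × 0.068 × 0.42 = 0.00591.
Expected number = 0.00591 × 800 = 4.73 ≈ 5.

5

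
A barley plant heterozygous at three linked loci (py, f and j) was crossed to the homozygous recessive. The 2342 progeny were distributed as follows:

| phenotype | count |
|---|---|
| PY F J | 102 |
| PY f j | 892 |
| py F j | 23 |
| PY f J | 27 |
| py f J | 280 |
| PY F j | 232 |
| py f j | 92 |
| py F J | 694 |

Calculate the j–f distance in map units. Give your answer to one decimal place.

The two most frequent reciprocal classes, PY f j and py F J, are the parental types, so the F1 was PY f j / py F J.
The two rarest classes, PY f J and py F j, are the double crossovers. Comparing them with the parentals, only the j allele has switched, so j is the middle locus and the order is f – j – py.
Crossovers in the f–j interval produce the single-crossover classes PY F j and py f J (232 + 280 = 512) plus the double crossovers (50).
RF(f–j) = (512 + 50) / 2342 = 562/2342 = 0.2400 → 24.0 map units.

24.0 map units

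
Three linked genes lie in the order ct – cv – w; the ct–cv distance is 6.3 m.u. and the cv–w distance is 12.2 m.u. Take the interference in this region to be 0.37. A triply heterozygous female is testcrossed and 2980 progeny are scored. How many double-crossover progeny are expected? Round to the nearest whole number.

14

Map distances give recombination frequencies of 0.063 and 0.122 for the two intervals.
With interference 0.37 (so coincidence = 0.63), expected double-crossover frequency = 0.063 × 0.122 × 0.63 = 0.00484.
Expected number = 0.00484 × 2980 = 14.43 ≈ 14.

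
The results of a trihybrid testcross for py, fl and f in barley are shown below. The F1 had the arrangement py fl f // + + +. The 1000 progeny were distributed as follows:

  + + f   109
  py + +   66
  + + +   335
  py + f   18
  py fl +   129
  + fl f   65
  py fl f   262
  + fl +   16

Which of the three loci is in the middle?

fl

The two rarest classes, py + f and + fl +, are the double crossovers. Comparing them with the parentals, only the fl allele has switched, so fl is the middle locus and the order is py – fl – f.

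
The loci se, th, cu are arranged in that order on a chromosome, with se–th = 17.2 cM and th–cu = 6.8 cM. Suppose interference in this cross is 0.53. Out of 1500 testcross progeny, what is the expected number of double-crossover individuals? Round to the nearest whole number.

8

Map distances give recombination frequencies of 0.172 and 0.068 for the two intervals.
With interference 0.53 (so coincidence = 0.47), expected double-crossover frequency = 0.172 × 0.068 × 0.47 = 0.00550.
Expected number = 0.00550 × 1500 = 8.25 ≈ 8.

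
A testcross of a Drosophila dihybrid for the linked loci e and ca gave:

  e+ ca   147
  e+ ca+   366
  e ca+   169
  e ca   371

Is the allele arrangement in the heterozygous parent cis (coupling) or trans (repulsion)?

cis

The two most frequent classes are e+ ca+ (366) and e ca (371); these are the parental (non-recombinant) types.
So the F1 carried e+ ca+ on one chromosome and e ca on the other — the recessive alleles are on the same chromosome (cis / coupling).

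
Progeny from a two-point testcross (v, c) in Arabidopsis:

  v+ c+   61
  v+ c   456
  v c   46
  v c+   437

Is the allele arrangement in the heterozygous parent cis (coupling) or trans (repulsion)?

trans

The two most frequent classes are v+ c (456) and v c+ (437); these are the parental (non-recombinant) types.
So the F1 carried v+ c on one chromosome and v c+ on the other — the recessive alleles are on opposite chromosomes (trans / repulsion).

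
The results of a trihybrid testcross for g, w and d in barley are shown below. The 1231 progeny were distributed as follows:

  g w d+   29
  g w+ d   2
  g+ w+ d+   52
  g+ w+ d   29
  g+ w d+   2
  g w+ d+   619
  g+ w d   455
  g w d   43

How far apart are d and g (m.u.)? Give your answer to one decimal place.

8.0 m.u.

The two most frequent reciprocal classes, g w+ d+ and g+ w d, are the parental types, so the F1 was g w+ d+ / g+ w d.
The two rarest classes, g w+ d and g+ w d+, are the double crossovers. Comparing them with the parentals, only the d allele has switched, so d is the middle locus and the order is w – d – g.
Crossovers in the d–g interval produce the single-crossover classes g+ w+ d+ and g w d (52 + 43 = 95) plus the double crossovers (4).
RF(d–g) = (95 + 4) / 1231 = 99/1231 = 0.0804 → 8.0 m.u.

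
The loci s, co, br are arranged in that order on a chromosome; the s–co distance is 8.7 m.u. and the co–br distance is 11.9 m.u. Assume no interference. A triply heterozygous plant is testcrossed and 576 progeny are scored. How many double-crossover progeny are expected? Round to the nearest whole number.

Map distances give recombination frequencies of 0.087 and 0.119 for the two intervals.
With no interference, expected double-crossover frequency = 0.087 × 0.119 = 0.01035.
Expected number = 0.01035 × 576 = 5.96 ≈ 6.

6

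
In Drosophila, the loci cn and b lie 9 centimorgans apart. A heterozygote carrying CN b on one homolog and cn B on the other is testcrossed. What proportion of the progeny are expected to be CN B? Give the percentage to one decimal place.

4.5%

A map distance of 9 centimorgans corresponds to a recombination frequency of 0.090.
The F1 is CN b / cn B, so CN B is a recombinant gamete class with expected frequency r/2 = 0.090/2 = 0.0450.
That is 0.0450 = 4.5% of the progeny.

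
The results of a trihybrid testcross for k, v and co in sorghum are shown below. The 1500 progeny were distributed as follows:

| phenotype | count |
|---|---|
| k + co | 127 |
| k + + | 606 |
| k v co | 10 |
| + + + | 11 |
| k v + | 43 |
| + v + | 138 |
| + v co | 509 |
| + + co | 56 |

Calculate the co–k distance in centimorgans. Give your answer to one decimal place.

19.1 centimorgans

The two most frequent reciprocal classes, k + + and + v co, are the parental types, so the F1 was k + + / + v co.
The two rarest classes, + + + and k v co, are the double crossovers. Comparing them with the parentals, only the k allele has switched, so k is the middle locus and the order is v – k – co.
Crossovers in the k–co interval produce the single-crossover classes k + co and + v + (127 + 138 = 265) plus the double crossovers (21).
RF(k–co) = (265 + 21) / 1500 = 286/1500 = 0.1907 → 19.1 centimorgans.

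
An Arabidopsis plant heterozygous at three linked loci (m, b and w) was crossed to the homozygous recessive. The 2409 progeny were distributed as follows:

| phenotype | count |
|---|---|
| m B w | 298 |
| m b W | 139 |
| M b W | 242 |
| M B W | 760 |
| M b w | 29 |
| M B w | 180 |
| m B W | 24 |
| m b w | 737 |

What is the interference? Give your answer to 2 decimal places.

0.42

The two most frequent reciprocal classes, M B W and m b w, are the parental types, so the F1 was M B W / m b w.
The two rarest classes, m B W and M b w, are the double crossovers. Comparing them with the parentals, only the m allele has switched, so m is the middle locus and the order is w – m – b.
w–m: (319 + 53)/2409 = 0.1544; m–b: (540 + 53)/2409 = 0.2462.
Expected DCO frequency = 0.1544 × 0.2462 ≈ 0.03801; observed = 53/2409 ≈ 0.02200.
Coefficient of coincidence = 0.02200/0.03801 ≈ 0.58; interference = 1 − 0.58 = 0.42.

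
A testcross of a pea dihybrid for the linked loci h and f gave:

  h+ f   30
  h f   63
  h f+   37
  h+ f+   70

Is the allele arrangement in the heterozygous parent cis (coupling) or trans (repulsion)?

cis

The two most frequent classes are h+ f+ (70) and h f (63); these are the parental (non-recombinant) types.
So the F1 carried h+ f+ on one chromosome and h f on the other — the recessive alleles are on the same chromosome (cis / coupling).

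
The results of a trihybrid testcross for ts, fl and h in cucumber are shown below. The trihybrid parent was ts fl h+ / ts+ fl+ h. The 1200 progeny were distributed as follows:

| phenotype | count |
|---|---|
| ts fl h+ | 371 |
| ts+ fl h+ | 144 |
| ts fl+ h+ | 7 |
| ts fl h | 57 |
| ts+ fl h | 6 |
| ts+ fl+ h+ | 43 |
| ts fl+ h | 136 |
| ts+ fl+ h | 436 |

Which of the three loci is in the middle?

fl

The two rarest classes, ts fl+ h+ and ts+ fl h, are the double crossovers. Comparing them with the parentals, only the fl allele has switched, so fl is the middle locus and the order is h – fl – ts.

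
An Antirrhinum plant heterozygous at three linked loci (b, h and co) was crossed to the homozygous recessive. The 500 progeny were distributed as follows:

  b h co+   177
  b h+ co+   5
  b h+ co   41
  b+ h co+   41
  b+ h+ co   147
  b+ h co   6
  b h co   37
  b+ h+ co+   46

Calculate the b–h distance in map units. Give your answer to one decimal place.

The two most frequent reciprocal classes, b+ h+ co and b h co+, are the parental types, so the F1 was b+ h+ co / b h co+.
The two rarest classes, b+ h co and b h+ co+, are the double crossovers. Comparing them with the parentals, only the h allele has switched, so h is the middle locus and the order is co – h – b.
Crossovers in the h–b interval produce the single-crossover classes b h+ co and b+ h co+ (41 + 41 = 82) plus the double crossovers (11).
RF(h–b) = (82 + 11) / 500 = 93/500 = 0.1860 → 18.6 map units.

18.6 map units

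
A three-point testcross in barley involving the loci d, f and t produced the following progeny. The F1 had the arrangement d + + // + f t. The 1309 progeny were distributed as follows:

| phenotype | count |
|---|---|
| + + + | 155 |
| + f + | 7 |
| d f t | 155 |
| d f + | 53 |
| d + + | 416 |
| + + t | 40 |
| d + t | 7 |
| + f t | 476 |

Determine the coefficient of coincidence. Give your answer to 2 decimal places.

The two rarest classes, d + t and + f +, are the double crossovers. Comparing them with the parentals, only the t allele has switched, so t is the middle locus and the order is d – t – f.
d–t: (310 + 14)/1309 = 0.2475; t–f: (93 + 14)/1309 = 0.0817.
Expected DCO frequency = 0.2475 × 0.0817 ≈ 0.02022; observed = 14/1309 ≈ 0.01070.
Coefficient of coincidence = 0.01070/0.02022 ≈ 0.53.

0.53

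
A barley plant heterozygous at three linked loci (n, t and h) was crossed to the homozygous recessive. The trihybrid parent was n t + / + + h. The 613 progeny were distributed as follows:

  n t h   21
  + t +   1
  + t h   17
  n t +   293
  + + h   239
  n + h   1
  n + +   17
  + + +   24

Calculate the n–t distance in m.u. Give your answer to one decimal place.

The two rarest classes, + t + and n + h, are the double crossovers. Comparing them with the parentals, only the n allele has switched, so n is the middle locus and the order is t – n – h.
Crossovers in the t–n interval produce the single-crossover classes n + + and + t h (17 + 17 = 34) plus the double crossovers (2).
RF(t–n) = (34 + 2) / 613 = 36/613 = 0.0587 → 5.9 m.u.

5.9 m.u.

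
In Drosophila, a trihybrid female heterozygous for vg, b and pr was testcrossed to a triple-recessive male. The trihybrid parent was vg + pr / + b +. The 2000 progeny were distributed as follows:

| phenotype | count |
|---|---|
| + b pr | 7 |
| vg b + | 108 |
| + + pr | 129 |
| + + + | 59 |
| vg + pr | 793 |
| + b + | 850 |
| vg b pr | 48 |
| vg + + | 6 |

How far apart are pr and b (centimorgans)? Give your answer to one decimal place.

The two rarest classes, vg + + and + b pr, are the double crossovers. Comparing them with the parentals, only the pr allele has switched, so pr is the middle locus and the order is b – pr – vg.
Crossovers in the b–pr interval produce the single-crossover classes vg b pr and + + + (48 + 59 = 107) plus the double crossovers (13).
RF(b–pr) = (107 + 13) / 2000 = 120/2000 = 0.0600 → 6.0 centimorgans.

6.0 centimorgans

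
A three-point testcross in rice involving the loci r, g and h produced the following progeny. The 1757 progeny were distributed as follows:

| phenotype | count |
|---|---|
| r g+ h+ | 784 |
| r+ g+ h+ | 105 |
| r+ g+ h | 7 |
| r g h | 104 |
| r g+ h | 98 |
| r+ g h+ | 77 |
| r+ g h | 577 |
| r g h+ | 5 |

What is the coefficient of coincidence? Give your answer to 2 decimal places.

The two most frequent reciprocal classes, r g+ h+ and r+ g h, are the parental types, so the F1 was r g+ h+ / r+ g h.
The two rarest classes, r g h+ and r+ g+ h, are the double crossovers. Comparing them with the parentals, only the g allele has switched, so g is the middle locus and the order is h – g – r.
h–g: (175 + 12)/1757 = 0.1064; g–r: (209 + 12)/1757 = 0.1258.
Expected DCO frequency = 0.1064 × 0.1258 ≈ 0.01339; observed = 12/1757 ≈ 0.00683.
Coefficient of coincidence = 0.00683/0.01339 ≈ 0.51.

0.51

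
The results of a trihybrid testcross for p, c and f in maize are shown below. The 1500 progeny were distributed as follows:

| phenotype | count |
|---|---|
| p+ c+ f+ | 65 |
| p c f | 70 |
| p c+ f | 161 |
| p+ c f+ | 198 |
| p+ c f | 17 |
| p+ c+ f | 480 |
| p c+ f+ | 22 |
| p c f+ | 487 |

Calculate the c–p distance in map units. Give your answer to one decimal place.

The two most frequent reciprocal classes, p c f+ and p+ c+ f, are the parental types, so the F1 was p c f+ / p+ c+ f.
The two rarest classes, p c+ f+ and p+ c f, are the double crossovers. Comparing them with the parentals, only the c allele has switched, so c is the middle locus and the order is p – c – f.
Crossovers in the p–c interval produce the single-crossover classes p+ c f+ and p c+ f (198 + 161 = 359) plus the double crossovers (39).
RF(p–c) = (359 + 39) / 1500 = 398/1500 = 0.2653 → 26.5 map units.

26.5 map units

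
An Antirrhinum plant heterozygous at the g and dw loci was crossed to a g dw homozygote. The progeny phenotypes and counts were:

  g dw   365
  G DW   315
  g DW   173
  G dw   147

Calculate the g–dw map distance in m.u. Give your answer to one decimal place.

The two most frequent classes, G DW (315) and g dw (365), are the parental types, so the F1 was G DW / g dw.
The recombinant classes are G dw and g DW: 147 + 173 = 320.
Recombination frequency = 320/1000 = 0.3200 ≈ 32.0%, i.e. 32.0 m.u.

32.0 m.u.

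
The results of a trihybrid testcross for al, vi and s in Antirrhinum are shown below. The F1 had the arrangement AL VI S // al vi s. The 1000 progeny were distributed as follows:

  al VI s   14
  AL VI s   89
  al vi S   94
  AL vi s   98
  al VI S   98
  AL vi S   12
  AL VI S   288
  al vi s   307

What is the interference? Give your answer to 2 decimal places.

0.44

The two rarest classes, AL vi S and al VI s, are the double crossovers. Comparing them with the parentals, only the vi allele has switched, so vi is the middle locus and the order is al – vi – s.
al–vi: (196 + 26)/1000 = 0.2220; vi–s: (183 + 26)/1000 = 0.2090.
Expected DCO frequency = 0.2220 × 0.2090 ≈ 0.04640; observed = 26/1000 ≈ 0.02600.
Coefficient of coincidence = 0.02600/0.04640 ≈ 0.56; interference = 1 − 0.56 = 0.44.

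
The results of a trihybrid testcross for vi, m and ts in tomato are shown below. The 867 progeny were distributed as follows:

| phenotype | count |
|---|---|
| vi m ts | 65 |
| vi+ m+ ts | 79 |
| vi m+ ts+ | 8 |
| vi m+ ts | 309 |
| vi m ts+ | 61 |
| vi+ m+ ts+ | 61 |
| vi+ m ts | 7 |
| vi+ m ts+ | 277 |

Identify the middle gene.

ts

The two most frequent reciprocal classes, vi m+ ts and vi+ m ts+, are the parental types, so the F1 was vi m+ ts / vi+ m ts+.
The two rarest classes, vi m+ ts+ and vi+ m ts, are the double crossovers. Comparing them with the parentals, only the ts allele has switched, so ts is the middle locus and the order is m – ts – vi.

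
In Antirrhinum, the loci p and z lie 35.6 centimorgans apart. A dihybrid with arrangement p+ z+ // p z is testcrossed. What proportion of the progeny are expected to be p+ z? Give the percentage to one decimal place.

17.8%

A map distance of 35.6 centimorgans corresponds to a recombination frequency of 0.356.
The F1 is p+ z+ / p z, so p+ z is a recombinant gamete class with expected frequency r/2 = 0.356/2 = 0.1780.
That is 0.1780 = 17.8% of the progeny.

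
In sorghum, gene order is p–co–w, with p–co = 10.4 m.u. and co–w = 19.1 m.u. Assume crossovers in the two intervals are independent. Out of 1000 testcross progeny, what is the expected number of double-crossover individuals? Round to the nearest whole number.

20

Map distances give recombination frequencies of 0.104 and 0.191 for the two intervals.
With no interference, expected double-crossover frequency = 0.104 × 0.191 = 0.01986.
Expected number = 0.01986 × 1000 = 19.86 ≈ 20.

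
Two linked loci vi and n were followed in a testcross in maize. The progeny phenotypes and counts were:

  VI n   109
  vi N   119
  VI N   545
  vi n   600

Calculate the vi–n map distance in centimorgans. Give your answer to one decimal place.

16.6 centimorgans

The two most frequent classes, VI N (545) and vi n (600), are the parental types, so the F1 was VI N / vi n.
The recombinant classes are VI n and vi N: 109 + 119 = 228.
Recombination frequency = 228/1373 = 0.1661 ≈ 16.6%, i.e. 16.6 centimorgans.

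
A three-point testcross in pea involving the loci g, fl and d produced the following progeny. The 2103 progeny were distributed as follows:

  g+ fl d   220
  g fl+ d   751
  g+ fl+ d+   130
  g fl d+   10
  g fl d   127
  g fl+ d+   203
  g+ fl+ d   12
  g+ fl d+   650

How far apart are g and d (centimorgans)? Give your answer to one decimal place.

The two most frequent reciprocal classes, g fl+ d and g+ fl d+, are the parental types, so the F1 was g fl+ d / g+ fl d+.
The two rarest classes, g+ fl+ d and g fl d+, are the double crossovers. Comparing them with the parentals, only the g allele has switched, so g is the middle locus and the order is fl – g – d.
Crossovers in the g–d interval produce the single-crossover classes g fl+ d+ and g+ fl d (203 + 220 = 423) plus the double crossovers (22).
RF(g–d) = (423 + 22) / 2103 = 445/2103 = 0.2116 → 21.2 centimorgans.

21.2 centimorgans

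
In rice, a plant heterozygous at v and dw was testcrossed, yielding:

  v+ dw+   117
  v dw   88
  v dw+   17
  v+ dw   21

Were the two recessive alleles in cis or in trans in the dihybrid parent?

The two most frequent classes are v+ dw+ (117) and v dw (88); these are the parental (non-recombinant) types.
So the F1 carried v+ dw+ on one chromosome and v dw on the other — the recessive alleles are on the same chromosome (cis / coupling).

cis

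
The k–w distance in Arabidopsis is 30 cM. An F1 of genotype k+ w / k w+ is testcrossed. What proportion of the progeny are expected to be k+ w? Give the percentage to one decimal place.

A map distance of 30 cM corresponds to a recombination frequency of 0.300.
The F1 is k+ w / k w+, so k+ w is a parental gamete class with expected frequency (1 − r)/2 = 0.700/2 = 0.3500.
That is 0.3500 = 35.0% of the progeny.

35.0%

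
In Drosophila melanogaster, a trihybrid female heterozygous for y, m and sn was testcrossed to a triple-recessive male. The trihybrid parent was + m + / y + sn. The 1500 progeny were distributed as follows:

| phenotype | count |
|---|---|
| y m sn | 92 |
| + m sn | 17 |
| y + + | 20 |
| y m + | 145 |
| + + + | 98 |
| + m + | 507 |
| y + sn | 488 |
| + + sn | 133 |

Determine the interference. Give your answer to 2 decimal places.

0.22

The two rarest classes, + m sn and y + +, are the double crossovers. Comparing them with the parentals, only the sn allele has switched, so sn is the middle locus and the order is m – sn – y.
m–sn: (190 + 37)/1500 = 0.1513; sn–y: (278 + 37)/1500 = 0.2100.
Expected DCO frequency = 0.1513 × 0.2100 ≈ 0.03177; observed = 37/1500 ≈ 0.02467.
Coefficient of coincidence = 0.02467/0.03177 ≈ 0.78; interference = 1 − 0.78 = 0.22.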